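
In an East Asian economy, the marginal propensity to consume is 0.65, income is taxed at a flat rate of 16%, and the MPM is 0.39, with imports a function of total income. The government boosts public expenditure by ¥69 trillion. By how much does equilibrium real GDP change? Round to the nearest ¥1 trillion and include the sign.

Expenditure multiplier = 1/(1 − c(1−t) + m) = 1/(1 − 0.65×0.84 + 0.39) = 1/0.844 ≈ 1.185.
ΔY = k × ΔG = (+¥69 trillion) / 0.844 ≈ +¥82 trillion.

+¥82 trillion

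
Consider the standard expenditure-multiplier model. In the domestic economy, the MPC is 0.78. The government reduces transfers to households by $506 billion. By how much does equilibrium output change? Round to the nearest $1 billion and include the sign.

−$1,794 billion

The transfer change shifts disposable income by −$506 billion, so first-round consumption changes by c·ΔTR = 0.78 × (−$506 billion) = −$394.68 billion.
Expenditure multiplier = 1/(1 − MPC) = 1/(1 − 0.78) = 1/0.22 ≈ 4.545.
The transfer multiplier is c × k ≈ 3.545, so ΔY = k × (c·ΔTR) = (−$394.68 billion) / 0.22 = −$1,794 billion.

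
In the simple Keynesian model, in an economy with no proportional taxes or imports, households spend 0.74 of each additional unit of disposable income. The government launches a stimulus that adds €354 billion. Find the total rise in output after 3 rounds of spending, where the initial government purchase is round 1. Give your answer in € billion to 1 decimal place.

Round 1 adds ΔG = €354 billion; each later round is MPC = 0.74 times the previous.
After 3 rounds: 354 + 261.96 + 193.8504 = ΔG·(1 − c^3)/(1 − c) = 354 × (1 − 0.405224)/0.26 ≈ €809.8 billion.

€809.8 billion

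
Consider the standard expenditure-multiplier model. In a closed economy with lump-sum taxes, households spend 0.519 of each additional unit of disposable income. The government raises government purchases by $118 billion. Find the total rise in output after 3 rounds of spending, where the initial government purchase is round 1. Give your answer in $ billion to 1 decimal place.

$211.0 billion

Round 1 adds ΔG = $118 billion; each later round is MPC = 0.519 times the previous.
After 3 rounds: 118 + 61.242 + 31.784598 = ΔG·(1 − c^3)/(1 − c) = 118 × (1 − 0.139798359)/0.481 ≈ $211 billion.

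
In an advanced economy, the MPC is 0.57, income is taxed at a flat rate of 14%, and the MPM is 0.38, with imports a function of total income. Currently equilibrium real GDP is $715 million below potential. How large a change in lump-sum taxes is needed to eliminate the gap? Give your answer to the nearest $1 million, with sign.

−$1,116 million

Spending multiplier = 1/(1 − c(1−t) + m) = 1/(1 − 0.57×0.86 + 0.38) = 1/0.8898 ≈ 1.124.
Tax multiplier = −c·k = −0.57/0.8898 ≈ −0.641. Need ΔY = +$715 million, so ΔT = ΔY/(−c·k) = −(+$715 million) × 0.8898 / 0.57 ≈ −$1,116 million.
The government should cut lump-sum taxes by $1,116 million.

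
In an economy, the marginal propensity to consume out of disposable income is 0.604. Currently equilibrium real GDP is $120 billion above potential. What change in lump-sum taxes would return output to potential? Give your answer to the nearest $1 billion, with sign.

Spending multiplier = 1/(1 − MPC) = 1/(1 − 0.604) = 1/0.396 ≈ 2.525.
Tax multiplier = −c·k = −0.604/0.396 ≈ −1.525. Need ΔY = −$120 billion, so ΔT = ΔY/(−c·k) = −(−$120 billion) × 0.396 / 0.604 ≈ +$79 billion.
The government should raise lump-sum taxes by $79 billion.

+$79 billion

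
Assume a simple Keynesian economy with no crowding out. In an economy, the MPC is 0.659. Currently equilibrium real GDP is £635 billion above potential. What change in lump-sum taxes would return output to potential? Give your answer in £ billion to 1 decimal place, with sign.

Spending multiplier = 1/(1 − MPC) = 1/(1 − 0.659) = 1/0.341 ≈ 2.933.
Tax multiplier = −c·k = −0.659/0.341 ≈ −1.933. Need ΔY = −£635 billion, so ΔT = ΔY/(−c·k) = −(−£635 billion) × 0.341 / 0.659 ≈ +£328.6 billion.
The government should raise lump-sum taxes by £328.6 billion.

+£328.6 billion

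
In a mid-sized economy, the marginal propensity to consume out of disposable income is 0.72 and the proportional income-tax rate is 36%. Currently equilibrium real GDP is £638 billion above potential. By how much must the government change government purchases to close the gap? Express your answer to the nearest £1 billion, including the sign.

−£344 billion

Spending multiplier = 1/(1 − c(1−t)) = 1/(1 − 0.72×0.64) = 1/0.5392 ≈ 1.855.
Need ΔY = −£638 billion, so ΔG = ΔY/k = (−£638 billion) × 0.5392 ≈ −£344 billion.
The government should cut government purchases by £344 billion.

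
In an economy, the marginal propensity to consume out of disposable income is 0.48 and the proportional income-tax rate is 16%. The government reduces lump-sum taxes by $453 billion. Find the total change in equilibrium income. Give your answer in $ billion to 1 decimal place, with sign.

+$364.3 billion

A lump-sum tax change of −$453 billion shifts disposable income by +$453 billion; first-round consumption changes by −c × ΔT = −0.48 × (−$453 billion) = +$217.44 billion.
Expenditure multiplier = 1/(1 − c(1−t)) = 1/(1 − 0.48×0.84) = 1/0.5968 ≈ 1.676.
The tax multiplier is −c × k ≈ −0.804, so ΔY = k × (−c·ΔT) = (+$217.44 billion) / 0.5968 ≈ +$364.3 billion.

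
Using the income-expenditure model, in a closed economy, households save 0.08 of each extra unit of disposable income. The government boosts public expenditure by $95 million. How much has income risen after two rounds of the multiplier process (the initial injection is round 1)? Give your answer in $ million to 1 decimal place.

MPC = 1 − MPS = 1 − 0.08 = 0.92.
Round 1 adds ΔG = $95 million; each later round is MPC = 0.92 times the previous.
After 2 rounds: 95 + 87.4 = ΔG·(1 − c^2)/(1 − c) = 95 × (1 − 0.8464)/0.08 = $182.4 million.

$182.4 million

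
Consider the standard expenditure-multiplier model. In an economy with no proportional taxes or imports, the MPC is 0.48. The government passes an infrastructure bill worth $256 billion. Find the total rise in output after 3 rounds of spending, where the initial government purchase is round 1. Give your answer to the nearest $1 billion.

$438 billion

Round 1 adds ΔG = $256 billion; each later round is MPC = 0.48 times the previous.
After 3 rounds: 256 + 122.88 + 58.9824 = ΔG·(1 − c^3)/(1 − c) = 256 × (1 − 0.110592)/0.52 ≈ $438 billion.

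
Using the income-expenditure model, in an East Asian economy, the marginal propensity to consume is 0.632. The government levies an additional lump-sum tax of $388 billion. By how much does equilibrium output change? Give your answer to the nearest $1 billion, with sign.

A lump-sum tax change of +$388 billion shifts disposable income by −$388 billion; first-round consumption changes by −c × ΔT = −0.632 × (+$388 billion) = −$245.216 billion.
Expenditure multiplier = 1/(1 − MPC) = 1/(1 − 0.632) = 1/0.368 ≈ 2.717.
The tax multiplier is −c × k ≈ −1.717, so ΔY = k × (−c·ΔT) = (−$245.216 billion) / 0.368 ≈ −$666 billion.

−$666 billion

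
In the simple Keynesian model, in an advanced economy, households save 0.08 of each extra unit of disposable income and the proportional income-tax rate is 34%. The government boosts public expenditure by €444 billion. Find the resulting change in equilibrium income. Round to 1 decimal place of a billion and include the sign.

MPC = 1 − MPS = 1 − 0.08 = 0.92.
Expenditure multiplier = 1/(1 − c(1−t)) = 1/(1 − 0.92×0.66) = 1/0.3928 ≈ 2.546.
ΔY = k × ΔG = (+€444 billion) / 0.3928 ≈ +€1,130.3 billion.

+€1,130.3 billion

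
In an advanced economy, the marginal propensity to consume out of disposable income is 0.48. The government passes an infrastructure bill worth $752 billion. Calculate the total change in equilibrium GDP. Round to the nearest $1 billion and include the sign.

Spending multiplier = 1/(1 − MPC) = 1/(1 − 0.48) = 1/0.52 ≈ 1.923.
ΔY = k × ΔG = (+$752 billion) / 0.52 ≈ +$1,446 billion.

+$1,446 billion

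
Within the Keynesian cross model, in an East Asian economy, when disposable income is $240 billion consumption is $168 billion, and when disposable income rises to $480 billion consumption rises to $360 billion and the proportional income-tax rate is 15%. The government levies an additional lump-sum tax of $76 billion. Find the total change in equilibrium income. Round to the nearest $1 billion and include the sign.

−$190 billion

MPC = ΔC/ΔYd = (360 − 168)/(480 − 240) = 192/240 = 0.8.
A lump-sum tax change of +$76 billion shifts disposable income by −$76 billion; first-round consumption changes by −c × ΔT = −0.8 × (+$76 billion) = −$60.8 billion.
Expenditure multiplier = 1/(1 − c(1−t)) = 1/(1 − 0.8×0.85) = 1/0.32 = 3.125.
The tax multiplier is −c × k = −2.5, so ΔY = k × (−c·ΔT) = (−$60.8 billion) / 0.32 = −$190 billion.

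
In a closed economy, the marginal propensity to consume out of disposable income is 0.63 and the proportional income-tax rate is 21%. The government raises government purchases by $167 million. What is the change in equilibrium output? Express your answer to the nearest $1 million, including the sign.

+$332 million

Government-spending multiplier = 1/(1 − c(1−t)) = 1/(1 − 0.63×0.79) = 1/0.5023 ≈ 1.991.
ΔY = k × ΔG = (+$167 million) / 0.5023 ≈ +$332 million.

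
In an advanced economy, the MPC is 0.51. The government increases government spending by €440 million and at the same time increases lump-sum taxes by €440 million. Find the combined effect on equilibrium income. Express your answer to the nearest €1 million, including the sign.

Expenditure multiplier = 1/(1 − MPC) = 1/(1 − 0.51) = 1/0.49 ≈ 2.041.
ΔG contributes k·ΔG = (+€440 million) / 0.49 ≈ +€898 million.
ΔT of +€440 million changes first-round spending by −c·ΔT = −€224.4 million, contributing k·(−c·ΔT) = (−€224.4 million) / 0.49 ≈ −€458 million.
With ΔG = ΔT and no other leakages, the balanced-budget multiplier is 1, so ΔY = ΔG = +€440 million.

+€440 million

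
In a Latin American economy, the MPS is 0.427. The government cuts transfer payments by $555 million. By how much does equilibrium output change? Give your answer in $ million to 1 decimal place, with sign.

−$744.8 million

MPC = 1 − MPS = 1 − 0.427 = 0.573.
The transfer change shifts disposable income by −$555 million, so first-round consumption changes by c·ΔTR = 0.573 × (−$555 million) = −$318.015 million.
Expenditure multiplier = 1/(1 − MPC) = 1/(1 − 0.573) = 1/0.427 ≈ 2.342.
The transfer multiplier is c × k ≈ 1.342, so ΔY = k × (c·ΔTR) = (−$318.015 million) / 0.427 ≈ −$744.8 million.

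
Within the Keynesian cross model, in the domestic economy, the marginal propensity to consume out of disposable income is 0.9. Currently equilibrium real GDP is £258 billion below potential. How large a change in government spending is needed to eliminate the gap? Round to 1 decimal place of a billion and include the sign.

+£25.8 billion

Spending multiplier = 1/(1 − MPC) = 1/(1 − 0.9) = 1/0.1 = 10.
Need ΔY = +£258 billion, so ΔG = ΔY/k = (+£258 billion) × 0.1 = +£25.8 billion.
The government should increase government spending by £25.8 billion.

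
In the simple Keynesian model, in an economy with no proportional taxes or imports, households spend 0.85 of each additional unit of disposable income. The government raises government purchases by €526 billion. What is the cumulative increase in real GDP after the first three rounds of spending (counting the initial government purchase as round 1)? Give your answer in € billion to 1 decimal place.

€1,353.1 billion

Round 1 adds ΔG = €526 billion; each later round is MPC = 0.85 times the previous.
After 3 rounds: 526 + 447.1 + 380.035 = ΔG·(1 − c^3)/(1 − c) = 526 × (1 − 0.614125)/0.15 ≈ €1,353.1 billion.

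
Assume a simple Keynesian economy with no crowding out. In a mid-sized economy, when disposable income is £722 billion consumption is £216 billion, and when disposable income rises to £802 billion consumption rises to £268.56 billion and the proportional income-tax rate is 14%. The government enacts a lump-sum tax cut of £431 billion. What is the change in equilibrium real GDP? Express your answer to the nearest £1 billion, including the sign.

MPC = ΔC/ΔYd = (268.56 − 216)/(802 − 722) = 52.56/80 = 0.657.
A lump-sum tax change of −£431 billion shifts disposable income by +£431 billion; first-round consumption changes by −c × ΔT = −0.657 × (−£431 billion) = +£283.167 billion.
Expenditure multiplier = 1/(1 − c(1−t)) = 1/(1 − 0.657×0.86) = 1/0.43498 ≈ 2.299.
The tax multiplier is −c × k ≈ −1.51, so ΔY = k × (−c·ΔT) = (+£283.167 billion) / 0.43498 ≈ +£651 billion.

+£651 billion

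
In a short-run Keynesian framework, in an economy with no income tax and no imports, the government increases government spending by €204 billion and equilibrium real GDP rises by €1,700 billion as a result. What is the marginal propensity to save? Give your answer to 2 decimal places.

Implied spending multiplier k = ΔY/ΔG = 1,700/204 ≈ 8.3333.
Since k = 1/(1 − MPC), MPC = 1 − 1/k = 1 − ΔG/ΔY = 1 − 204/1,700 = 0.88.
MPS = 1 − MPC = 0.12.

0.12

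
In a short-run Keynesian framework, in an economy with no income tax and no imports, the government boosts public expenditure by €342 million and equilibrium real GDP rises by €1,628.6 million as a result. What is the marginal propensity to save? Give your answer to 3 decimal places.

Implied spending multiplier k = ΔY/ΔG = 1,628.6/342 ≈ 4.762.
Since k = 1/(1 − MPC), MPC = 1 − 1/k = 1 − ΔG/ΔY = 1 − 342/1,628.6 ≈ 0.790.
MPS = 1 − MPC = 0.210.

0.210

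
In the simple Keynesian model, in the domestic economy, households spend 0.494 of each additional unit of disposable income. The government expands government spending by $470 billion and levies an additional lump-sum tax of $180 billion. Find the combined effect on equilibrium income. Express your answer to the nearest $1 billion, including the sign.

+$753 billion

Expenditure multiplier = 1/(1 − MPC) = 1/(1 − 0.494) = 1/0.506 ≈ 1.976.
ΔG contributes k·ΔG = (+$470 billion) / 0.506 ≈ +$928.9 billion.
ΔT of +$180 billion changes first-round spending by −c·ΔT = −$88.92 billion, contributing k·(−c·ΔT) = (−$88.92 billion) / 0.506 ≈ −$175.7 billion.
Net ΔY = k(ΔG − c·ΔT) = (+$381.08 billion) / 0.506 ≈ +$753 billion.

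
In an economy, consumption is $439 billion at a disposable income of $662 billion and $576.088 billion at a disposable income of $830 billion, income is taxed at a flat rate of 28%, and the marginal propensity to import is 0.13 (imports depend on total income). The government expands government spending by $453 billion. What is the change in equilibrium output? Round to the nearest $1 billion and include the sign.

+$835 billion

MPC = ΔC/ΔYd = (576.088 − 439)/(830 − 662) = 137.088/168 = 0.816.
Government-spending multiplier = 1/(1 − c(1−t) + m) = 1/(1 − 0.816×0.72 + 0.13) = 1/0.54248 ≈ 1.843.
ΔY = k × ΔG = (+$453 billion) / 0.54248 ≈ +$835 billion.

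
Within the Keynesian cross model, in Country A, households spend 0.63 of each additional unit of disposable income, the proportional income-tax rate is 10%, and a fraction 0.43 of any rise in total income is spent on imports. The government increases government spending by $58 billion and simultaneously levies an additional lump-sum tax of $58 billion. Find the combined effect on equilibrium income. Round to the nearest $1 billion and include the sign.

Expenditure multiplier = 1/(1 − c(1−t) + m) = 1/(1 − 0.63×0.9 + 0.43) = 1/0.863 ≈ 1.159.
ΔG contributes k·ΔG = (+$58 billion) / 0.863 ≈ +$67.2 billion.
ΔT of +$58 billion changes first-round spending by −c·ΔT = −$36.54 billion, contributing k·(−c·ΔT) = (−$36.54 billion) / 0.863 ≈ −$42.3 billion.
Net ΔY = k(ΔG − c·ΔT) = (+$21.46 billion) / 0.863 ≈ +$25 billion.

+$25 billion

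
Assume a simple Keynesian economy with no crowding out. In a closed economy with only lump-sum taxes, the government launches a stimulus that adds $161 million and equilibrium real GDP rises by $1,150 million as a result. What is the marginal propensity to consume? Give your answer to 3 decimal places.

0.860

Implied spending multiplier k = ΔY/ΔG = 1,150/161 ≈ 7.1429.
Since k = 1/(1 − MPC), MPC = 1 − 1/k = 1 − ΔG/ΔY = 1 − 161/1,150 = 0.860.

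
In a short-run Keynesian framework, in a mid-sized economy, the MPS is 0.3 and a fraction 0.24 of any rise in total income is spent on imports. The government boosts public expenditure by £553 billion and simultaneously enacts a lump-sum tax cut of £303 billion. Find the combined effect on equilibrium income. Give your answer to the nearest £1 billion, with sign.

MPC = 1 − MPS = 1 − 0.3 = 0.7.
Expenditure multiplier = 1/(1 − c + m) = 1/(1 − 0.7 + 0.24) = 1/0.54 ≈ 1.852.
ΔG contributes k·ΔG = (+£553 billion) / 0.54 ≈ +£1,024.1 billion.
ΔT of −£303 billion changes first-round spending by −c·ΔT = +£212.1 billion, contributing k·(−c·ΔT) = (+£212.1 billion) / 0.54 ≈ +£392.8 billion.
Net ΔY = k(ΔG − c·ΔT) = (+£765.1 billion) / 0.54 ≈ +£1,417 billion.

+£1,417 billion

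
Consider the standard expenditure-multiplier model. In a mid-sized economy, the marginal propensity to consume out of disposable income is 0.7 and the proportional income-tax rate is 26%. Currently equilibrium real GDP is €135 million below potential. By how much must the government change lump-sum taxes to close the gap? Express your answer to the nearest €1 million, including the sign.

−€93 million

Spending multiplier = 1/(1 − c(1−t)) = 1/(1 − 0.7×0.74) = 1/0.482 ≈ 2.075.
Tax multiplier = −c·k = −0.7/0.482 ≈ −1.452. Need ΔY = +€135 million, so ΔT = ΔY/(−c·k) = −(+€135 million) × 0.482 / 0.7 ≈ −€93 million.
The government should cut lump-sum taxes by €93 million.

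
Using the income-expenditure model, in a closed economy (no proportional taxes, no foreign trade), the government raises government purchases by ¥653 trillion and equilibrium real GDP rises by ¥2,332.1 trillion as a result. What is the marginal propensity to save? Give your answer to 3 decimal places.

Implied spending multiplier k = ΔY/ΔG = 2,332.1/653 ≈ 3.5714.
Since k = 1/(1 − MPC), MPC = 1 − 1/k = 1 − ΔG/ΔY = 1 − 653/2,332.1 ≈ 0.720.
MPS = 1 − MPC = 0.280.

0.280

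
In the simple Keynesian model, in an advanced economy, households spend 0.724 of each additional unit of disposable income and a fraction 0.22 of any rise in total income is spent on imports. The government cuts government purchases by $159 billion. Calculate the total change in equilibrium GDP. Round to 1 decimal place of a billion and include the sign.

Spending multiplier = 1/(1 − c + m) = 1/(1 − 0.724 + 0.22) = 1/0.496 ≈ 2.016.
ΔY = k × ΔG = (−$159 billion) / 0.496 ≈ −$320.6 billion.

−$320.6 billion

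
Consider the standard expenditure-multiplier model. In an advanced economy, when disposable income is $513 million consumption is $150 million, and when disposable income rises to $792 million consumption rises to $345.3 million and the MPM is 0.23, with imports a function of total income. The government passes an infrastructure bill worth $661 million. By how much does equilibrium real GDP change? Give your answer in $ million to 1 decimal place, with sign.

+$1,247.2 million

MPC = ΔC/ΔYd = (345.3 − 150)/(792 − 513) = 195.3/279 = 0.7.
Spending multiplier = 1/(1 − c + m) = 1/(1 − 0.7 + 0.23) = 1/0.53 ≈ 1.887.
ΔY = k × ΔG = (+$661 million) / 0.53 ≈ +$1,247.2 million.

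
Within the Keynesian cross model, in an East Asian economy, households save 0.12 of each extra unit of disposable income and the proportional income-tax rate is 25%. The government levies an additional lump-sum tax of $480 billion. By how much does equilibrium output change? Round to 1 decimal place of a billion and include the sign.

MPC = 1 − MPS = 1 − 0.12 = 0.88.
A lump-sum tax change of +$480 billion shifts disposable income by −$480 billion; first-round consumption changes by −c × ΔT = −0.88 × (+$480 billion) = −$422.4 billion.
Expenditure multiplier = 1/(1 − c(1−t)) = 1/(1 − 0.88×0.75) = 1/0.34 ≈ 2.941.
The tax multiplier is −c × k ≈ −2.588, so ΔY = k × (−c·ΔT) = (−$422.4 billion) / 0.34 ≈ −$1,242.4 billion.

−$1,242.4 billion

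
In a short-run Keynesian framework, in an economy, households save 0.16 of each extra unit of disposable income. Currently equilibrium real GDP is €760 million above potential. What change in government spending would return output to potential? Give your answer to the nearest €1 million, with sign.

−€122 million

MPC = 1 − MPS = 1 − 0.16 = 0.84.
Spending multiplier = 1/(1 − MPC) = 1/(1 − 0.84) = 1/0.16 = 6.25.
Need ΔY = −€760 million, so ΔG = ΔY/k = (−€760 million) × 0.16 ≈ −€122 million.
The government should cut government spending by €122 million.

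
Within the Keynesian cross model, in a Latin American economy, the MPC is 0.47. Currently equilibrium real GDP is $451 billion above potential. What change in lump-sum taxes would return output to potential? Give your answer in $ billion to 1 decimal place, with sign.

+$508.6 billion

Spending multiplier = 1/(1 − MPC) = 1/(1 − 0.47) = 1/0.53 ≈ 1.887.
Tax multiplier = −c·k = −0.47/0.53 ≈ −0.887. Need ΔY = −$451 billion, so ΔT = ΔY/(−c·k) = −(−$451 billion) × 0.53 / 0.47 ≈ +$508.6 billion.
The government should raise lump-sum taxes by $508.6 billion.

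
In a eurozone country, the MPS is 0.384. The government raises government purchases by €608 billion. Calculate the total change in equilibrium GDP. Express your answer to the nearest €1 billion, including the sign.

MPC = 1 − MPS = 1 − 0.384 = 0.616.
Expenditure multiplier = 1/(1 − MPC) = 1/(1 − 0.616) = 1/0.384 ≈ 2.604.
ΔY = k × ΔG = (+€608 billion) / 0.384 ≈ +€1,583 billion.

+€1,583 billion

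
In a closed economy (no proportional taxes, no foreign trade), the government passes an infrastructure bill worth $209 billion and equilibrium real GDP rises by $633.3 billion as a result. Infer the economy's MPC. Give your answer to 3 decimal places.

Implied spending multiplier k = ΔY/ΔG = 633.3/209 ≈ 3.0301.
Since k = 1/(1 − MPC), MPC = 1 − 1/k = 1 − ΔG/ΔY = 1 − 209/633.3 ≈ 0.670.

0.670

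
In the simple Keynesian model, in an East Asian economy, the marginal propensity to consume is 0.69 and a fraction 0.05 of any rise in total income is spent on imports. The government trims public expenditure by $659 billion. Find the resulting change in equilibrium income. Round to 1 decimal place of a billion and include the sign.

Spending multiplier = 1/(1 − c + m) = 1/(1 − 0.69 + 0.05) = 1/0.36 ≈ 2.778.
ΔY = k × ΔG = (−$659 billion) / 0.36 ≈ −$1,830.6 billion.

−$1,830.6 billion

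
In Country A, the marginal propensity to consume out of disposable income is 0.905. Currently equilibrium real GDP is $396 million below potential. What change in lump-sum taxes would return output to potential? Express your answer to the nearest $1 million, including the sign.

−$42 million

Spending multiplier = 1/(1 − MPC) = 1/(1 − 0.905) = 1/0.095 ≈ 10.526.
Tax multiplier = −c·k = −0.905/0.095 ≈ −9.526. Need ΔY = +$396 million, so ΔT = ΔY/(−c·k) = −(+$396 million) × 0.095 / 0.905 ≈ −$42 million.
The government should cut lump-sum taxes by $42 million.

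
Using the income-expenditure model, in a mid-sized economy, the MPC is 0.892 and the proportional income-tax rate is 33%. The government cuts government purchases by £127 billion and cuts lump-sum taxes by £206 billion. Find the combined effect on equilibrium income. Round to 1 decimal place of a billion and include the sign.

+£141.0 billion

Expenditure multiplier = 1/(1 − c(1−t)) = 1/(1 − 0.892×0.67) = 1/0.40236 ≈ 2.485.
ΔG contributes k·ΔG = (−£127 billion) / 0.40236 ≈ −£315.6 billion.
ΔT of −£206 billion changes first-round spending by −c·ΔT = +£183.752 billion, contributing k·(−c·ΔT) = (+£183.752 billion) / 0.40236 ≈ +£456.7 billion.
Net ΔY = k(ΔG − c·ΔT) = (+£56.752 billion) / 0.40236 ≈ +£141 billion.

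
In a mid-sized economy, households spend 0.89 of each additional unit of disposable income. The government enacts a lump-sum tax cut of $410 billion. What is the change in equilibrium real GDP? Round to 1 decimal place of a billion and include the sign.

A lump-sum tax change of −$410 billion shifts disposable income by +$410 billion; first-round consumption changes by −c × ΔT = −0.89 × (−$410 billion) = +$364.9 billion.
Expenditure multiplier = 1/(1 − MPC) = 1/(1 − 0.89) = 1/0.11 ≈ 9.091.
The tax multiplier is −c × k ≈ −8.091, so ΔY = k × (−c·ΔT) = (+$364.9 billion) / 0.11 ≈ +$3,317.3 billion.

+$3,317.3 billion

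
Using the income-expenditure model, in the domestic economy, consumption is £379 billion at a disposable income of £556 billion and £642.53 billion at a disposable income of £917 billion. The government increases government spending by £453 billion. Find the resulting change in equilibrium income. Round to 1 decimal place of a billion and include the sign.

+£1,677.8 billion

MPC = ΔC/ΔYd = (642.53 − 379)/(917 − 556) = 263.53/361 = 0.73.
Expenditure multiplier = 1/(1 − MPC) = 1/(1 − 0.73) = 1/0.27 ≈ 3.704.
ΔY = k × ΔG = (+£453 billion) / 0.27 ≈ +£1,677.8 billion.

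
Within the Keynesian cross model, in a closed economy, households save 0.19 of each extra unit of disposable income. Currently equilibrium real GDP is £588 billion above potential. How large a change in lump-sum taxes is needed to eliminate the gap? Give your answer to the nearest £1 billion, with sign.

+£138 billion

MPC = 1 − MPS = 1 − 0.19 = 0.81.
Spending multiplier = 1/(1 − MPC) = 1/(1 − 0.81) = 1/0.19 ≈ 5.263.
Tax multiplier = −c·k = −0.81/0.19 ≈ −4.263. Need ΔY = −£588 billion, so ΔT = ΔY/(−c·k) = −(−£588 billion) × 0.19 / 0.81 ≈ +£138 billion.
The government should raise lump-sum taxes by £138 billion.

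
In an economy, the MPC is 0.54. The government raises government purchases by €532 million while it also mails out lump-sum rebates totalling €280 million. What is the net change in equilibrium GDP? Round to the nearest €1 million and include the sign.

Expenditure multiplier = 1/(1 − MPC) = 1/(1 − 0.54) = 1/0.46 ≈ 2.174.
ΔG contributes k·ΔG = (+€532 million) / 0.46 ≈ +€1,156.5 million.
ΔT of −€280 million changes first-round spending by −c·ΔT = +€151.2 million, contributing k·(−c·ΔT) = (+€151.2 million) / 0.46 ≈ +€328.7 million.
Net ΔY = k(ΔG − c·ΔT) = (+€683.2 million) / 0.46 ≈ +€1,485 million.

+€1,485 million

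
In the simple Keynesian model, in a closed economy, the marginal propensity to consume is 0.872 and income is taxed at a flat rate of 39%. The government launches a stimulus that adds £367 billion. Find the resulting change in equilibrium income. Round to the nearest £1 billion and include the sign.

+£784 billion

Spending multiplier = 1/(1 − c(1−t)) = 1/(1 − 0.872×0.61) = 1/0.46808 ≈ 2.136.
ΔY = k × ΔG = (+£367 billion) / 0.46808 ≈ +£784 billion.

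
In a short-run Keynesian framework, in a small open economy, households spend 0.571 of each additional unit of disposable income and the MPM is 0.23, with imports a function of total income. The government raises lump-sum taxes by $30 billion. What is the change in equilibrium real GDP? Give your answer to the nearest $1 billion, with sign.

A lump-sum tax change of +$30 billion shifts disposable income by −$30 billion; first-round consumption changes by −c × ΔT = −0.571 × (+$30 billion) = −$17.13 billion.
Expenditure multiplier = 1/(1 − c + m) = 1/(1 − 0.571 + 0.23) = 1/0.659 ≈ 1.517.
The tax multiplier is −c × k ≈ −0.866, so ΔY = k × (−c·ΔT) = (−$17.13 billion) / 0.659 ≈ −$26 billion.

−$26 billion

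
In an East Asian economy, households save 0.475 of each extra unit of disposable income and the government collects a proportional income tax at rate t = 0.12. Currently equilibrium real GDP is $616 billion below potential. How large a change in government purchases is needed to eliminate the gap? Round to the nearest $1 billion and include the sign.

MPC = 1 − MPS = 1 − 0.475 = 0.525.
Spending multiplier = 1/(1 − c(1−t)) = 1/(1 − 0.525×0.88) = 1/0.538 ≈ 1.859.
Need ΔY = +$616 billion, so ΔG = ΔY/k = (+$616 billion) × 0.538 ≈ +$331 billion.
The government should increase government purchases by $331 billion.

+$331 billion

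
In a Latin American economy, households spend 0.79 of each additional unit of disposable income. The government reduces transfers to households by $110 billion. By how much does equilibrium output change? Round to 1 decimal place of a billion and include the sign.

−$413.8 billion

The transfer change shifts disposable income by −$110 billion, so first-round consumption changes by c·ΔTR = 0.79 × (−$110 billion) = −$86.9 billion.
Expenditure multiplier = 1/(1 − MPC) = 1/(1 − 0.79) = 1/0.21 ≈ 4.762.
The transfer multiplier is c × k ≈ 3.762, so ΔY = k × (c·ΔTR) = (−$86.9 billion) / 0.21 ≈ −$413.8 billion.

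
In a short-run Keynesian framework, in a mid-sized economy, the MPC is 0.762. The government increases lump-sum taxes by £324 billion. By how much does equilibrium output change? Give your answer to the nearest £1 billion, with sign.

A lump-sum tax change of +£324 billion shifts disposable income by −£324 billion; first-round consumption changes by −c × ΔT = −0.762 × (+£324 billion) = −£246.888 billion.
Expenditure multiplier = 1/(1 − MPC) = 1/(1 − 0.762) = 1/0.238 ≈ 4.202.
The tax multiplier is −c × k ≈ −3.202, so ΔY = k × (−c·ΔT) = (−£246.888 billion) / 0.238 ≈ −£1,037 billion.

−£1,037 billion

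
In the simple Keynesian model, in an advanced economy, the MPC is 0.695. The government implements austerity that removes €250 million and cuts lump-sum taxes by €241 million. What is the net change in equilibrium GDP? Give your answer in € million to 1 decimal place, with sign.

Expenditure multiplier = 1/(1 − MPC) = 1/(1 − 0.695) = 1/0.305 ≈ 3.279.
ΔG contributes k·ΔG = (−€250 million) / 0.305 ≈ −€819.7 million.
ΔT of −€241 million changes first-round spending by −c·ΔT = +€167.495 million, contributing k·(−c·ΔT) = (+€167.495 million) / 0.305 ≈ +€549.2 million.
Net ΔY = k(ΔG − c·ΔT) = (−€82.505 million) / 0.305 ≈ −€270.5 million.

−€270.5 million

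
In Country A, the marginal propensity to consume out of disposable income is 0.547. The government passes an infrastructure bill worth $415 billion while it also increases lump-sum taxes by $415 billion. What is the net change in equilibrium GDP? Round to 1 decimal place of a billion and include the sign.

Expenditure multiplier = 1/(1 − MPC) = 1/(1 − 0.547) = 1/0.453 ≈ 2.208.
ΔG contributes k·ΔG = (+$415 billion) / 0.453 ≈ +$916.1 billion.
ΔT of +$415 billion changes first-round spending by −c·ΔT = −$227.005 billion, contributing k·(−c·ΔT) = (−$227.005 billion) / 0.453 ≈ −$501.1 billion.
With ΔG = ΔT and no other leakages, the balanced-budget multiplier is 1, so ΔY = ΔG = +$415 billion.

+$415.0 billion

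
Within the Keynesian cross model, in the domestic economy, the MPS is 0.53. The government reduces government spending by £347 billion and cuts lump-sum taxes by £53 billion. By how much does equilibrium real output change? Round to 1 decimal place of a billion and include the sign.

MPC = 1 − MPS = 1 − 0.53 = 0.47.
Expenditure multiplier = 1/(1 − MPC) = 1/(1 − 0.47) = 1/0.53 ≈ 1.887.
ΔG contributes k·ΔG = (−£347 billion) / 0.53 ≈ −£654.7 billion.
ΔT of −£53 billion changes first-round spending by −c·ΔT = +£24.91 billion, contributing k·(−c·ΔT) = (+£24.91 billion) / 0.53 = +£47 billion.
Net ΔY = k(ΔG − c·ΔT) = (−£322.09 billion) / 0.53 ≈ −£607.7 billion.

−£607.7 billion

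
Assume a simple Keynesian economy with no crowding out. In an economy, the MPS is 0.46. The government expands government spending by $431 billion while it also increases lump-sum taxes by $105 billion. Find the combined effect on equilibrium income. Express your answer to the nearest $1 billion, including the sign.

+$814 billion

MPC = 1 − MPS = 1 − 0.46 = 0.54.
Expenditure multiplier = 1/(1 − MPC) = 1/(1 − 0.54) = 1/0.46 ≈ 2.174.
ΔG contributes k·ΔG = (+$431 billion) / 0.46 ≈ +$937 billion.
ΔT of +$105 billion changes first-round spending by −c·ΔT = −$56.7 billion, contributing k·(−c·ΔT) = (−$56.7 billion) / 0.46 ≈ −$123.3 billion.
Net ΔY = k(ΔG − c·ΔT) = (+$374.3 billion) / 0.46 ≈ +$814 billion.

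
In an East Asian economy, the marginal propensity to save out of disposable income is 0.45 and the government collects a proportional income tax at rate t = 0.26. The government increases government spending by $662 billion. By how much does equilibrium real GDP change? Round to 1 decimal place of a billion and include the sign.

MPC = 1 − MPS = 1 − 0.45 = 0.55.
Spending multiplier = 1/(1 − c(1−t)) = 1/(1 − 0.55×0.74) = 1/0.593 ≈ 1.686.
ΔY = k × ΔG = (+$662 billion) / 0.593 ≈ +$1,116.4 billion.

+$1,116.4 billion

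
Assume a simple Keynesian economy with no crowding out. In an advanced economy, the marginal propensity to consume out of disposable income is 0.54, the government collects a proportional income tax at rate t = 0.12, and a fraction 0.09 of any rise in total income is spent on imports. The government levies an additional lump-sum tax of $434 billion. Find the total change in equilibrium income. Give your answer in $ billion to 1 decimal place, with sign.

A lump-sum tax change of +$434 billion shifts disposable income by −$434 billion; first-round consumption changes by −c × ΔT = −0.54 × (+$434 billion) = −$234.36 billion.
Expenditure multiplier = 1/(1 − c(1−t) + m) = 1/(1 − 0.54×0.88 + 0.09) = 1/0.6148 ≈ 1.627.
The tax multiplier is −c × k ≈ −0.878, so ΔY = k × (−c·ΔT) = (−$234.36 billion) / 0.6148 ≈ −$381.2 billion.

−$381.2 billion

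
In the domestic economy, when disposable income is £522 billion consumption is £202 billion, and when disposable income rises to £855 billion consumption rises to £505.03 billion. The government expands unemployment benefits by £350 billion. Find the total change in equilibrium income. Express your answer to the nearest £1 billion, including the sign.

MPC = ΔC/ΔYd = (505.03 − 202)/(855 − 522) = 303.03/333 = 0.91.
The transfer change shifts disposable income by +£350 billion, so first-round consumption changes by c·ΔTR = 0.91 × (+£350 billion) = +£318.5 billion.
Expenditure multiplier = 1/(1 − MPC) = 1/(1 − 0.91) = 1/0.09 ≈ 11.111.
The transfer multiplier is c × k ≈ 10.111, so ΔY = k × (c·ΔTR) = (+£318.5 billion) / 0.09 ≈ +£3,539 billion.

+£3,539 billion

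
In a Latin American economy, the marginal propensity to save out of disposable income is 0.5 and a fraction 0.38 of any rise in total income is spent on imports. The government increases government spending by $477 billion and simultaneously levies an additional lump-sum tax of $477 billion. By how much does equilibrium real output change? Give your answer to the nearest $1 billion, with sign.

+$271 billion

MPC = 1 − MPS = 1 − 0.5 = 0.5.
Expenditure multiplier = 1/(1 − c + m) = 1/(1 − 0.5 + 0.38) = 1/0.88 ≈ 1.136.
ΔG contributes k·ΔG = (+$477 billion) / 0.88 ≈ +$542 billion.
ΔT of +$477 billion changes first-round spending by −c·ΔT = −$238.5 billion, contributing k·(−c·ΔT) = (−$238.5 billion) / 0.88 ≈ −$271 billion.
Net ΔY = k(ΔG − c·ΔT) = (+$238.5 billion) / 0.88 ≈ +$271 billion.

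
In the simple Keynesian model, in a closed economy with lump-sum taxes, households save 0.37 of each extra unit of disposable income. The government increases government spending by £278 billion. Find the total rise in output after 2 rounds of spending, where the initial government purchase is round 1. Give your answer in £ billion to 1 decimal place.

£453.1 billion

MPC = 1 − MPS = 1 − 0.37 = 0.63.
Round 1 adds ΔG = £278 billion; each later round is MPC = 0.63 times the previous.
After 2 rounds: 278 + 175.14 = ΔG·(1 − c^2)/(1 − c) = 278 × (1 − 0.3969)/0.37 ≈ £453.1 billion.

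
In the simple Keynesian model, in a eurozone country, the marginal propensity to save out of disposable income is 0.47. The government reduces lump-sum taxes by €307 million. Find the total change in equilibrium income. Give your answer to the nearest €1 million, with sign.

MPC = 1 − MPS = 1 − 0.47 = 0.53.
A lump-sum tax change of −€307 million shifts disposable income by +€307 million; first-round consumption changes by −c × ΔT = −0.53 × (−€307 million) = +€162.71 million.
Expenditure multiplier = 1/(1 − MPC) = 1/(1 − 0.53) = 1/0.47 ≈ 2.128.
The tax multiplier is −c × k ≈ −1.128, so ΔY = k × (−c·ΔT) = (+€162.71 million) / 0.47 ≈ +€346 million.

+€346 million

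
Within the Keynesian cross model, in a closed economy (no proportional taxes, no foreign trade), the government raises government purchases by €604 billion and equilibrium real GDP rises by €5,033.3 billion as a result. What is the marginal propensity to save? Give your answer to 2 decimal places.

Implied spending multiplier k = ΔY/ΔG = 5,033.3/604 ≈ 8.3333.
Since k = 1/(1 − MPC), MPC = 1 − 1/k = 1 − ΔG/ΔY = 1 − 604/5,033.3 ≈ 0.88.
MPS = 1 − MPC = 0.12.

0.12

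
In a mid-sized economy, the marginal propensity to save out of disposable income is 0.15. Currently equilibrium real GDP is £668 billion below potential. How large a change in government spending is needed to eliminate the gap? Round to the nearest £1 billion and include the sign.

+£100 billion

MPC = 1 − MPS = 1 − 0.15 = 0.85.
Spending multiplier = 1/(1 − MPC) = 1/(1 − 0.85) = 1/0.15 ≈ 6.667.
Need ΔY = +£668 billion, so ΔG = ΔY/k = (+£668 billion) × 0.15 ≈ +£100 billion.
The government should increase government spending by £100 billion.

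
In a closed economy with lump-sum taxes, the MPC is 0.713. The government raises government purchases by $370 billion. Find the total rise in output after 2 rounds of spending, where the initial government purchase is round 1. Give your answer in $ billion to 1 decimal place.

Round 1 adds ΔG = $370 billion; each later round is MPC = 0.713 times the previous.
After 2 rounds: 370 + 263.81 = ΔG·(1 − c^2)/(1 − c) = 370 × (1 − 0.508369)/0.287 ≈ $633.8 billion.

$633.8 billion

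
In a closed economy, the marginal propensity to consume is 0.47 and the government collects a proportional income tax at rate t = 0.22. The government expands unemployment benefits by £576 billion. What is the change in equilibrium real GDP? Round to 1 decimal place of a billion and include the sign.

+£427.4 billion

The transfer change shifts disposable income by +£576 billion, so first-round consumption changes by c·ΔTR = 0.47 × (+£576 billion) = +£270.72 billion.
Expenditure multiplier = 1/(1 − c(1−t)) = 1/(1 − 0.47×0.78) = 1/0.6334 ≈ 1.579.
The transfer multiplier is c × k ≈ 0.742, so ΔY = k × (c·ΔTR) = (+£270.72 billion) / 0.6334 ≈ +£427.4 billion.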